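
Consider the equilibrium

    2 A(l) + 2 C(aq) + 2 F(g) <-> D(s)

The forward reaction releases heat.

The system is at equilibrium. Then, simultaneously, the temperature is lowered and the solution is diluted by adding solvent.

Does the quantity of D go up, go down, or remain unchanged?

The forward reaction is exothermic. Lowering T favours the exothermic direction — shift to the right.
Dilution lowers every aqueous concentration by the same factor. Δn_aq = 0 − 2 = -2, so the system shifts toward the side with more dissolved moles — to the left.
The two effects oppose each other, so the net shift — and hence the change in D — cannot be determined from the given information.

cannot be determined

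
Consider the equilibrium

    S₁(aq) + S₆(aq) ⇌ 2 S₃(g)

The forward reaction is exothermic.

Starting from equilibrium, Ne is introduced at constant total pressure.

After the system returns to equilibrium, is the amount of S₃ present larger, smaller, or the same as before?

increases

Adding inert gas at constant total pressure expands the volume and lowers every reacting partial pressure. With Δn_gas = 2 − 0 = +2, Q moves away from K toward the side with fewer gas moles, so the system shifts toward the side with more gas moles — to the right.
The net shift is to the right. S₃ is a product, so its amount increases.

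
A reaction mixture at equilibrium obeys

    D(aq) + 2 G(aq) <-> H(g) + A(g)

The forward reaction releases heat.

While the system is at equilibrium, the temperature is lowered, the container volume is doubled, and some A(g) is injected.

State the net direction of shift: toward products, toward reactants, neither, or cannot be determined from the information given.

The forward reaction is exothermic. Lowering T favours the exothermic direction — shift to the right.
Gas moles: reactants 0, products 2 (Δn_gas = +2). Expansion shifts the system toward the side with more moles of gas — to the right.
Adding A (g), a product, drives the reaction to the left.
The individual effects push in opposite directions; without quantitative information the net direction cannot be determined.

cannot be determined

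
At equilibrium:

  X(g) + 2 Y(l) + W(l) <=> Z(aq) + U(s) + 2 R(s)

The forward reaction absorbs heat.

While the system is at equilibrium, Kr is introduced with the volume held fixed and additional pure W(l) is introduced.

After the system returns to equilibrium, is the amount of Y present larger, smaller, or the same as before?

unchanged

At constant volume, adding an inert gas leaves every reacting species' partial pressure unchanged, so Q is unchanged — no shift from this change.
W is a pure liquid; its activity is 1 regardless of amount, so Q is unaffected — no shift from this change.
No net shift occurs, so the amount of Y is unchanged.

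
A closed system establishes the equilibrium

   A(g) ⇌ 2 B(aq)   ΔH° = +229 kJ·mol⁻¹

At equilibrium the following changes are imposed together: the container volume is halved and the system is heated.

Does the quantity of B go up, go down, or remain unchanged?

increases

Gas moles: reactants 1, products 0 (Δn_gas = -1). Compression shifts the system toward the side with fewer moles of gas — to the right.
The forward reaction is endothermic. Raising T favours the endothermic direction — shift to the right.
The net shift is to the right. B is a product, so its amount increases.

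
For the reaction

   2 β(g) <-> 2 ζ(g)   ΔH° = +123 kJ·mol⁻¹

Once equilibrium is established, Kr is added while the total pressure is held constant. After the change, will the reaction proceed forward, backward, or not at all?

no shift

Adding inert gas at constant total pressure expands the volume, scaling every reacting partial pressure by the same factor. Δn_gas = 2 − 2 = 0, so Q is unchanged — no shift.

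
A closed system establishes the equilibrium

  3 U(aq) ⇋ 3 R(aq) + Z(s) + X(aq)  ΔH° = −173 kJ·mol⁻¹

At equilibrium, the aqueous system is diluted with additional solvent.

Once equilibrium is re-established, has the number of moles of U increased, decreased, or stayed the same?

Dilution lowers every aqueous concentration by the same factor. Δn_aq = 4 − 3 = +1, so the system shifts toward the side with more dissolved moles — to the right.
The net shift is to the right. U is a reactant, so its amount decreases.

decreases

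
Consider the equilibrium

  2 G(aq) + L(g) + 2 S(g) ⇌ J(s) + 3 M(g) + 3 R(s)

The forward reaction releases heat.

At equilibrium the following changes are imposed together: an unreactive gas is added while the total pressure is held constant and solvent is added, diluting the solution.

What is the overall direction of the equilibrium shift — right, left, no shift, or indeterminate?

left

Adding inert gas at constant total pressure expands the volume, scaling every reacting partial pressure by the same factor. Δn_gas = 3 − 3 = 0, so Q is unchanged — no shift.
Dilution lowers every aqueous concentration by the same factor. Δn_aq = 0 − 2 = -2, so the system shifts toward the side with more dissolved moles — to the left.
Only the nonzero effect(s) matter; the net shift is to the left.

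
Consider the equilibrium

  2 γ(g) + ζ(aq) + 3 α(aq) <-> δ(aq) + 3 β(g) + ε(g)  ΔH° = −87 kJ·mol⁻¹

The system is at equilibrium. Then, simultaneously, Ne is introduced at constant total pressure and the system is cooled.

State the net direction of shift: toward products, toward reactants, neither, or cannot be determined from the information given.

Adding inert gas at constant total pressure expands the volume and lowers every reacting partial pressure. With Δn_gas = 4 − 2 = +2, Q moves away from K toward the side with fewer gas moles, so the system shifts toward the side with more gas moles — to the right.
The forward reaction is exothermic. Lowering T favours the exothermic direction — shift to the right.
All effects act in the same direction — net shift to the right.

right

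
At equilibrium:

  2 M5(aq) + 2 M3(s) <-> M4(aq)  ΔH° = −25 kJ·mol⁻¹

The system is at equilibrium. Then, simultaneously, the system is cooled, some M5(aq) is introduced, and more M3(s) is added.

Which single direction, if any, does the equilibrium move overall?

The forward reaction is exothermic. Lowering T favours the exothermic direction — shift to the right.
Adding M5 (aq), a reactant, drives the reaction to the right.
M3 is a pure solid; its activity is 1 regardless of amount, so Q is unaffected — no shift from this change.
Only the nonzero effect(s) matter; the net shift is to the right.

right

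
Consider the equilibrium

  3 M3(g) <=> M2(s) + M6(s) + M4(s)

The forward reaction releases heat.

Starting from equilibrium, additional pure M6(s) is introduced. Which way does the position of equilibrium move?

no shift

M6 is a pure solid; its activity is 1 regardless of amount, so Q is unaffected — no shift from this change.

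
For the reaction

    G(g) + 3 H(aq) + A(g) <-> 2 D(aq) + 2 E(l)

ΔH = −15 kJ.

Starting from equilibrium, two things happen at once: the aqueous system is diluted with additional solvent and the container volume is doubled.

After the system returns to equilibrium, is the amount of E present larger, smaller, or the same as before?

Dilution lowers every aqueous concentration by the same factor. Δn_aq = 2 − 3 = -1, so the system shifts toward the side with more dissolved moles — to the left.
Gas moles: reactants 2, products 0 (Δn_gas = -2). Expansion shifts the system toward the side with more moles of gas — to the left.
The net shift is to the left. E is a product, so its amount decreases.

decreases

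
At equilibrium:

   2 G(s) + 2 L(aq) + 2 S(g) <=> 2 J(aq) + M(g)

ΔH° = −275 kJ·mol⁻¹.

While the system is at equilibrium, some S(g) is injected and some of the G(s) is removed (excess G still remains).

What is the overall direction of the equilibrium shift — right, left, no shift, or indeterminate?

right

Adding S (g), a reactant, drives the reaction to the right.
G is a pure solid; its activity is 1 regardless of amount, so Q is unaffected — no shift from this change.
Only the nonzero effect(s) matter; the net shift is to the right.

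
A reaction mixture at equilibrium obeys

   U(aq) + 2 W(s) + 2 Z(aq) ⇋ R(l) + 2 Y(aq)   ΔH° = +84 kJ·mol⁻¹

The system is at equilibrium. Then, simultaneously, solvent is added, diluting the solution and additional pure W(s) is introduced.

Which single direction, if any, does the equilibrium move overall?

Dilution lowers every aqueous concentration by the same factor. Δn_aq = 2 − 3 = -1, so the system shifts toward the side with more dissolved moles — to the left.
W is a pure solid; its activity is 1 regardless of amount, so Q is unaffected — no shift from this change.
Only the nonzero effect(s) matter; the net shift is to the left.

left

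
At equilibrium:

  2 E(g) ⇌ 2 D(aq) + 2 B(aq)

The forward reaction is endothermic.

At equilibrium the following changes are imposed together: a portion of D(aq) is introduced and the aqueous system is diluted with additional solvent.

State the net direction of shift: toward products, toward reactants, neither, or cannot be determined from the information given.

Adding D (aq), a product, drives the reaction to the left.
Dilution lowers every aqueous concentration by the same factor. Δn_aq = 4 − 0 = +4, so the system shifts toward the side with more dissolved moles — to the right.
The individual effects push in opposite directions; without quantitative information the net direction cannot be determined.

cannot be determined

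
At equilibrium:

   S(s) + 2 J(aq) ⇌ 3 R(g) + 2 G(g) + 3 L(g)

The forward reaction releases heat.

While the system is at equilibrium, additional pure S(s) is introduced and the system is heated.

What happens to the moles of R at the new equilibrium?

S is a pure solid; its activity is 1 regardless of amount, so Q is unaffected — no shift from this change.
The forward reaction is exothermic. Raising T favours the endothermic direction — shift to the left.
The net shift is to the left. R is a product, so its amount decreases.

decreases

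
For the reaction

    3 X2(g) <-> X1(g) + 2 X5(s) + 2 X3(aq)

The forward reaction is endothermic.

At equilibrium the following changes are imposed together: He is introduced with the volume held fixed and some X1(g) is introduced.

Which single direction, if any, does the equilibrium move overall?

At constant volume, adding an inert gas leaves every reacting species' partial pressure unchanged, so Q is unchanged — no shift from this change.
Adding X1 (g), a product, drives the reaction to the left.
Only the nonzero effect(s) matter; the net shift is to the left.

left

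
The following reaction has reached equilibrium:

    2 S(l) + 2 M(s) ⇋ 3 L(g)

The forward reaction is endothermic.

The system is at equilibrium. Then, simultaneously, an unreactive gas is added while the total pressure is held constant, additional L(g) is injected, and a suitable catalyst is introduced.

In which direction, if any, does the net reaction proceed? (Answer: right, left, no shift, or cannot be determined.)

Adding inert gas at constant total pressure expands the volume and lowers every reacting partial pressure. With Δn_gas = 3 − 0 = +3, Q moves away from K toward the side with fewer gas moles, so the system shifts toward the side with more gas moles — to the right.
Adding L (g), a product, drives the reaction to the left.
A catalyst speeds both forward and reverse rates equally; it changes neither Q nor K — no shift from this change.
The individual effects push in opposite directions; without quantitative information the net direction cannot be determined.

cannot be determined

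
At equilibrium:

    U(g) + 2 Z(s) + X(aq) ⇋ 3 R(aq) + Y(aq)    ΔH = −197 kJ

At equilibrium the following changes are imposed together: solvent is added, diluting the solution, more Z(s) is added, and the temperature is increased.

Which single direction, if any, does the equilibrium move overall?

Dilution lowers every aqueous concentration by the same factor. Δn_aq = 4 − 1 = +3, so the system shifts toward the side with more dissolved moles — to the right.
Z is a pure solid; its activity is 1 regardless of amount, so Q is unaffected — no shift from this change.
The forward reaction is exothermic. Raising T favours the endothermic direction — shift to the left.
The individual effects push in opposite directions; without quantitative information the net direction cannot be determined.

cannot be determined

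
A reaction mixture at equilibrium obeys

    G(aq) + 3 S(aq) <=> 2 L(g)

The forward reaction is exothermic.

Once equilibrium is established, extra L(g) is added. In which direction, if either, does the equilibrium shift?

Adding L (g), a product, drives the reaction to the left.

left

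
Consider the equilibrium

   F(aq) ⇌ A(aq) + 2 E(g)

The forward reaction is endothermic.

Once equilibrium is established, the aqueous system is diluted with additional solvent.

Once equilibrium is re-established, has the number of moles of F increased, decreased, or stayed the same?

Dilution scales every aqueous concentration by the same factor. Δn_aq = 1 − 1 = 0, so Q is unchanged — no shift.
No net shift occurs, so the amount of F is unchanged.

unchanged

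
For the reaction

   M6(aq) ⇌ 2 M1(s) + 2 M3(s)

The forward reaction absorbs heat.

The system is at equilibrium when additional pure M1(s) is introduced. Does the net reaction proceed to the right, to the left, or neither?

no shift

M1 is a pure solid; its activity is 1 regardless of amount, so Q is unaffected — no shift from this change.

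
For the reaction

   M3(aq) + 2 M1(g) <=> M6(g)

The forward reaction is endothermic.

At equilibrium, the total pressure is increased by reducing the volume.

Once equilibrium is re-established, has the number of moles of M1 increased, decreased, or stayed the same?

Gas moles: reactants 2, products 1 (Δn_gas = -1). Compression shifts the system toward the side with fewer moles of gas — to the right.
The net shift is to the right. M1 is a reactant, so its amount decreases.

decreases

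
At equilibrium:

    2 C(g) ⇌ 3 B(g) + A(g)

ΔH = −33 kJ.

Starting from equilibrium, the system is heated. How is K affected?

decreases

K depends on temperature via the van 't Hoff relation. The forward reaction is exothermic, so raising T decreases K.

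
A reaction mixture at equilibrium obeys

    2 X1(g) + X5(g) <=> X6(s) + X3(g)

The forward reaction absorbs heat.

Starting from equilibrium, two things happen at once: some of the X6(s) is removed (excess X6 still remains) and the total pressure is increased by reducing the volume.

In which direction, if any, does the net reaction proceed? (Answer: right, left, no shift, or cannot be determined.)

X6 is a pure solid; its activity is 1 regardless of amount, so Q is unaffected — no shift from this change.
Gas moles: reactants 3, products 1 (Δn_gas = -2). Compression shifts the system toward the side with fewer moles of gas — to the right.
Only the nonzero effect(s) matter; the net shift is to the right.

right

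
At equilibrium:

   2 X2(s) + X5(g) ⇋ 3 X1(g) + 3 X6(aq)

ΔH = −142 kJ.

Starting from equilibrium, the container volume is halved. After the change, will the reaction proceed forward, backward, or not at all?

left

Gas moles: reactants 1, products 3 (Δn_gas = +2). Compression shifts the system toward the side with fewer moles of gas — to the left.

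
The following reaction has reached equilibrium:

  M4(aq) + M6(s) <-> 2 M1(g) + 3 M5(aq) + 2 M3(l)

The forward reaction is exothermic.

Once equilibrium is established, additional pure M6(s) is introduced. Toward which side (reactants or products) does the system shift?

no shift

M6 is a pure solid; its activity is 1 regardless of amount, so Q is unaffected — no shift from this change.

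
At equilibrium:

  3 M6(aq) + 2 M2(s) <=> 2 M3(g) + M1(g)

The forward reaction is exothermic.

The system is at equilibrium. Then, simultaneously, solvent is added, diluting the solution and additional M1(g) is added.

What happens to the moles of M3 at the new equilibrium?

decreases

Dilution lowers every aqueous concentration by the same factor. Δn_aq = 0 − 3 = -3, so the system shifts toward the side with more dissolved moles — to the left.
Adding M1 (g), a product, drives the reaction to the left.
The net shift is to the left. M3 is a product, so its amount decreases.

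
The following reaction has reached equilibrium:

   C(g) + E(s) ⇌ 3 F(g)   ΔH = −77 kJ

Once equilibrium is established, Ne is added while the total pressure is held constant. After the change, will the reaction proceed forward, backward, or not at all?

right

Adding inert gas at constant total pressure expands the volume and lowers every reacting partial pressure. With Δn_gas = 3 − 1 = +2, Q moves away from K toward the side with fewer gas moles, so the system shifts toward the side with more gas moles — to the right.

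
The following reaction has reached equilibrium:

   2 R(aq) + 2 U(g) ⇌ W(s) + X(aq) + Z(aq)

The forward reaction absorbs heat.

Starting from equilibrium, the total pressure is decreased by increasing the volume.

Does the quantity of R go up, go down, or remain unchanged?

increases

Gas moles: reactants 2, products 0 (Δn_gas = -2). Expansion shifts the system toward the side with more moles of gas — to the left.
The net shift is to the left. R is a reactant, so its amount increases.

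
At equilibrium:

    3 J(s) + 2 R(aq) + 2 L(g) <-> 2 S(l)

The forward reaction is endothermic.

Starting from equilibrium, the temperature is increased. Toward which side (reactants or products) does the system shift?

right

The forward reaction is endothermic. Raising T favours the endothermic direction — shift to the right.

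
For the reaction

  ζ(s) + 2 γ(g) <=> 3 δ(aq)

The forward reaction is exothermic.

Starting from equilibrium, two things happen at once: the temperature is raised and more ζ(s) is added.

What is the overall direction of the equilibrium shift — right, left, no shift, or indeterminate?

The forward reaction is exothermic. Raising T favours the endothermic direction — shift to the left.
ζ is a pure solid; its activity is 1 regardless of amount, so Q is unaffected — no shift from this change.
Only the nonzero effect(s) matter; the net shift is to the left.

left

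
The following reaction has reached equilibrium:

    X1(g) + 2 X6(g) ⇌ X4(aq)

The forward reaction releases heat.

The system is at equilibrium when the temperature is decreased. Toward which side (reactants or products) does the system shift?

The forward reaction is exothermic. Lowering T favours the exothermic direction — shift to the right.

right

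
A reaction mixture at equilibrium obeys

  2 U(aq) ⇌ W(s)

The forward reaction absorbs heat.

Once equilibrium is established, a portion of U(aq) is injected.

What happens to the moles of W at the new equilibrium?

Adding U (aq), a reactant, drives the reaction to the right.
The net shift is to the right. W is a product, so its amount increases.

increases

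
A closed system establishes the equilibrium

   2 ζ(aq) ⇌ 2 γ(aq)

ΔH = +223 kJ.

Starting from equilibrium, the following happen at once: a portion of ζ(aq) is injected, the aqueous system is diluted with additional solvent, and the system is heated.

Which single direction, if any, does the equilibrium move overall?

right

Adding ζ (aq), a reactant, drives the reaction to the right.
Dilution scales every aqueous concentration by the same factor. Δn_aq = 2 − 2 = 0, so Q is unchanged — no shift.
The forward reaction is endothermic. Raising T favours the endothermic direction — shift to the right.
Only the nonzero effect(s) matter; the net shift is to the right.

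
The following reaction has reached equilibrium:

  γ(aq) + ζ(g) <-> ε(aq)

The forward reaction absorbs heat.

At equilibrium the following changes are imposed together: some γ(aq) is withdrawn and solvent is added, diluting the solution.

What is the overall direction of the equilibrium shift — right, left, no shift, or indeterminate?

left

Removing γ (aq), a reactant, drives the reaction to the left.
Dilution scales every aqueous concentration by the same factor. Δn_aq = 1 − 1 = 0, so Q is unchanged — no shift.
Only the nonzero effect(s) matter; the net shift is to the left.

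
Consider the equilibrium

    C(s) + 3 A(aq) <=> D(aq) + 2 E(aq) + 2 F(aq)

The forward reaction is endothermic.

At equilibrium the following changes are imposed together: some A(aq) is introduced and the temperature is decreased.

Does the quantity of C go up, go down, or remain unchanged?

cannot be determined

Adding A (aq), a reactant, drives the reaction to the right.
The forward reaction is endothermic. Lowering T favours the exothermic direction — shift to the left.
The two effects oppose each other, so the net shift — and hence the change in C — cannot be determined from the given information.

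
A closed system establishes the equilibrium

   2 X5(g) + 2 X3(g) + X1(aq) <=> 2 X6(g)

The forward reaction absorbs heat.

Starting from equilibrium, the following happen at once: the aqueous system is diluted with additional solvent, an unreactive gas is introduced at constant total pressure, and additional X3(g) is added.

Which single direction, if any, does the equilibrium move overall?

cannot be determined

Dilution lowers every aqueous concentration by the same factor. Δn_aq = 0 − 1 = -1, so the system shifts toward the side with more dissolved moles — to the left.
Adding inert gas at constant total pressure expands the volume and lowers every reacting partial pressure. With Δn_gas = 2 − 4 = -2, Q moves away from K toward the side with fewer gas moles, so the system shifts toward the side with more gas moles — to the left.
Adding X3 (g), a reactant, drives the reaction to the right.
The individual effects push in opposite directions; without quantitative information the net direction cannot be determined.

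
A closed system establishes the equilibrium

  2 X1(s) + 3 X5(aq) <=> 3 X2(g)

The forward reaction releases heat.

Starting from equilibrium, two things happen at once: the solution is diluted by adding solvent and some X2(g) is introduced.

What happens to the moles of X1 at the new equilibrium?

increases

Dilution lowers every aqueous concentration by the same factor. Δn_aq = 0 − 3 = -3, so the system shifts toward the side with more dissolved moles — to the left.
Adding X2 (g), a product, drives the reaction to the left.
The net shift is to the left. X1 is a reactant, so its amount increases.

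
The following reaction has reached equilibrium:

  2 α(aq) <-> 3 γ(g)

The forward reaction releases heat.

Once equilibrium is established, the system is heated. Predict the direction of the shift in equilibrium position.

left

The forward reaction is exothermic. Raising T favours the endothermic direction — shift to the left.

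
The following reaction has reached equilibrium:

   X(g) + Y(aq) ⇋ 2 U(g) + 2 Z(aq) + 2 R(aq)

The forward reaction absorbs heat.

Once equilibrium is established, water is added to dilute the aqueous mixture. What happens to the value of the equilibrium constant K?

unchanged

The equilibrium constant depends only on temperature. This perturbation may move the position of equilibrium, but since T is unchanged, K itself is unchanged.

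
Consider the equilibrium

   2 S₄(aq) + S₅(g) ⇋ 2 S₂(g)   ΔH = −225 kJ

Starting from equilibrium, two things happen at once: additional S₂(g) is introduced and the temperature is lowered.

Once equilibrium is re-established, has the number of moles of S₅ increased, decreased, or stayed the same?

Adding S₂ (g), a product, drives the reaction to the left.
The forward reaction is exothermic. Lowering T favours the exothermic direction — shift to the right.
The two effects oppose each other, so the net shift — and hence the change in S₅ — cannot be determined from the given information.

cannot be determined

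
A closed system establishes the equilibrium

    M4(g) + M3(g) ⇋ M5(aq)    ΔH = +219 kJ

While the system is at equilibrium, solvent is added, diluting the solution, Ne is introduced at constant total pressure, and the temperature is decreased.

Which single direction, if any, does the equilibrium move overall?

Dilution lowers every aqueous concentration by the same factor. Δn_aq = 1 − 0 = +1, so the system shifts toward the side with more dissolved moles — to the right.
Adding inert gas at constant total pressure expands the volume and lowers every reacting partial pressure. With Δn_gas = 0 − 2 = -2, Q moves away from K toward the side with fewer gas moles, so the system shifts toward the side with more gas moles — to the left.
The forward reaction is endothermic. Lowering T favours the exothermic direction — shift to the left.
The individual effects push in opposite directions; without quantitative information the net direction cannot be determined.

cannot be determined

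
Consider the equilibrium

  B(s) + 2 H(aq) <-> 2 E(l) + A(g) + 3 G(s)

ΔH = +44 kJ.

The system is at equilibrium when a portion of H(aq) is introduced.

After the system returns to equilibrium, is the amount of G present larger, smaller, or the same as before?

Adding H (aq), a reactant, drives the reaction to the right.
The net shift is to the right. G is a product, so its amount increases.

increases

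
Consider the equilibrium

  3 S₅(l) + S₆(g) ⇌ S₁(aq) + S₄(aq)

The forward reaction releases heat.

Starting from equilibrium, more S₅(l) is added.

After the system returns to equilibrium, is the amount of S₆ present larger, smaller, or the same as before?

unchanged

S₅ is a pure liquid; its activity is 1 regardless of amount, so Q is unaffected — no shift from this change.
No net shift occurs, so the amount of S₆ is unchanged.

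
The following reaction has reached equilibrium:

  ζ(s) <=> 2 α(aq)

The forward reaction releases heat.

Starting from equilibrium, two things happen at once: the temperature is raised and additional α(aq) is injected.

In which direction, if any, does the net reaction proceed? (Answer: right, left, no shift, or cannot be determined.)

The forward reaction is exothermic. Raising T favours the endothermic direction — shift to the left.
Adding α (aq), a product, drives the reaction to the left.
All effects act in the same direction — net shift to the left.

left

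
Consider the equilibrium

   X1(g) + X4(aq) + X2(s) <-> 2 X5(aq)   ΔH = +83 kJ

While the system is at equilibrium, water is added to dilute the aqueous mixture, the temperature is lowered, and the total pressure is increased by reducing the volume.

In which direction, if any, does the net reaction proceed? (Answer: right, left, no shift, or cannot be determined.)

cannot be determined

Dilution lowers every aqueous concentration by the same factor. Δn_aq = 2 − 1 = +1, so the system shifts toward the side with more dissolved moles — to the right.
The forward reaction is endothermic. Lowering T favours the exothermic direction — shift to the left.
Gas moles: reactants 1, products 0 (Δn_gas = -1). Compression shifts the system toward the side with fewer moles of gas — to the right.
The individual effects push in opposite directions; without quantitative information the net direction cannot be determined.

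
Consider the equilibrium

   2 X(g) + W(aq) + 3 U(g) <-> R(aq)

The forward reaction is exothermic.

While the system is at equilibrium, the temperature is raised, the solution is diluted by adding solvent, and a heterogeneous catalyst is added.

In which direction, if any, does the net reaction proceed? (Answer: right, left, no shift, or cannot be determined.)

left

The forward reaction is exothermic. Raising T favours the endothermic direction — shift to the left.
Dilution scales every aqueous concentration by the same factor. Δn_aq = 1 − 1 = 0, so Q is unchanged — no shift.
A catalyst speeds both forward and reverse rates equally; it changes neither Q nor K — no shift from this change.
Only the nonzero effect(s) matter; the net shift is to the left.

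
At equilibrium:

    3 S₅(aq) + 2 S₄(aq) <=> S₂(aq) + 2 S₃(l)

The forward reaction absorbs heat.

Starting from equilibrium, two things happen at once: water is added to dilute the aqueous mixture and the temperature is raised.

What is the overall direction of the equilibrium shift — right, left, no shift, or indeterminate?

Dilution lowers every aqueous concentration by the same factor. Δn_aq = 1 − 5 = -4, so the system shifts toward the side with more dissolved moles — to the left.
The forward reaction is endothermic. Raising T favours the endothermic direction — shift to the right.
The individual effects push in opposite directions; without quantitative information the net direction cannot be determined.

cannot be determined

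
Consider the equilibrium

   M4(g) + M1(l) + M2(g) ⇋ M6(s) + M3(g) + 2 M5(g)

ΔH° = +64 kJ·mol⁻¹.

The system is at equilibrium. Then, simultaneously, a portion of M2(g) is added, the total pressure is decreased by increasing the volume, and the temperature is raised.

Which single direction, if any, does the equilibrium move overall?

right

Adding M2 (g), a reactant, drives the reaction to the right.
Gas moles: reactants 2, products 3 (Δn_gas = +1). Expansion shifts the system toward the side with more moles of gas — to the right.
The forward reaction is endothermic. Raising T favours the endothermic direction — shift to the right.
All effects act in the same direction — net shift to the right.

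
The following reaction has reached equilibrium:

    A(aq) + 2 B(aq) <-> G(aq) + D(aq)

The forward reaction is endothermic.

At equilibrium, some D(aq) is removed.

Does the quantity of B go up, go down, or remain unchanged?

Removing D (aq), a product, drives the reaction to the right.
The net shift is to the right. B is a reactant, so its amount decreases.

decreases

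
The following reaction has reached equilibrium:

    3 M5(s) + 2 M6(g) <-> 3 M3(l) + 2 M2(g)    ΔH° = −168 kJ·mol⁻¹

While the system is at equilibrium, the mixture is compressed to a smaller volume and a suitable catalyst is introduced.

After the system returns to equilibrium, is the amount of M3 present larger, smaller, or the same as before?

unchanged

Gas moles: reactants 2, products 2. Δn_gas = 0, so a volume change leaves Q equal to K — no shift from this change.
A catalyst speeds both forward and reverse rates equally; it changes neither Q nor K — no shift from this change.
No net shift occurs, so the amount of M3 is unchanged.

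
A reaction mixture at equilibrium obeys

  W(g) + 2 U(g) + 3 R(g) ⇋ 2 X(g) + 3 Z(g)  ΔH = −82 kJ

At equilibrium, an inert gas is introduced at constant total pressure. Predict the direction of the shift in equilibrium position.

Adding inert gas at constant total pressure expands the volume and lowers every reacting partial pressure. With Δn_gas = 5 − 6 = -1, Q moves away from K toward the side with fewer gas moles, so the system shifts toward the side with more gas moles — to the left.

left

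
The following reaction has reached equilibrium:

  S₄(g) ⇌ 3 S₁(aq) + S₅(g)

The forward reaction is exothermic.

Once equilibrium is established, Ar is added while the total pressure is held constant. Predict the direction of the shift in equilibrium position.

Adding inert gas at constant total pressure expands the volume, scaling every reacting partial pressure by the same factor. Δn_gas = 1 − 1 = 0, so Q is unchanged — no shift.

no shift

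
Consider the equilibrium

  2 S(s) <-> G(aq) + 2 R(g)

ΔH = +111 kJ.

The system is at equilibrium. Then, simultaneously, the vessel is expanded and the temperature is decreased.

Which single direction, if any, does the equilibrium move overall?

Gas moles: reactants 0, products 2 (Δn_gas = +2). Expansion shifts the system toward the side with more moles of gas — to the right.
The forward reaction is endothermic. Lowering T favours the exothermic direction — shift to the left.
The individual effects push in opposite directions; without quantitative information the net direction cannot be determined.

cannot be determined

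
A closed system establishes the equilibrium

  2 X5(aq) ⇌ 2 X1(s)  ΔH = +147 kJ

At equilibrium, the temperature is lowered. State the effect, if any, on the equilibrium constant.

decreases

K depends on temperature via the van 't Hoff relation. The forward reaction is endothermic, so lowering T decreases K.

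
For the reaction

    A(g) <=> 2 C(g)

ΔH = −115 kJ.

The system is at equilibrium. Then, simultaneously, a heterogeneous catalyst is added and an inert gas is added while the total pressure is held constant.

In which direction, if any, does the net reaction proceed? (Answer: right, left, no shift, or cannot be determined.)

A catalyst speeds both forward and reverse rates equally; it changes neither Q nor K — no shift from this change.
Adding inert gas at constant total pressure expands the volume and lowers every reacting partial pressure. With Δn_gas = 2 − 1 = +1, Q moves away from K toward the side with fewer gas moles, so the system shifts toward the side with more gas moles — to the right.
Only the nonzero effect(s) matter; the net shift is to the right.

right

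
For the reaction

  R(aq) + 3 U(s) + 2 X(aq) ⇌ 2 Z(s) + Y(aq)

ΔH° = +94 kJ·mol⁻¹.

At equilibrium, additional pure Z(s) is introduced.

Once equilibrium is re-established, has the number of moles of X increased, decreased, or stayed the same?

unchanged

Z is a pure solid; its activity is 1 regardless of amount, so Q is unaffected — no shift from this change.
No net shift occurs, so the amount of X is unchanged.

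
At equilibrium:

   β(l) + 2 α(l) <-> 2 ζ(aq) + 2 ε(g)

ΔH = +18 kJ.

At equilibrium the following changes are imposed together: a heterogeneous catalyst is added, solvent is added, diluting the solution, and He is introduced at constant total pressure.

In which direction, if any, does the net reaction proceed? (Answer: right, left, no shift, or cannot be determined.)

right

A catalyst speeds both forward and reverse rates equally; it changes neither Q nor K — no shift from this change.
Dilution lowers every aqueous concentration by the same factor. Δn_aq = 2 − 0 = +2, so the system shifts toward the side with more dissolved moles — to the right.
Adding inert gas at constant total pressure expands the volume and lowers every reacting partial pressure. With Δn_gas = 2 − 0 = +2, Q moves away from K toward the side with fewer gas moles, so the system shifts toward the side with more gas moles — to the right.
Only the nonzero effect(s) matter; the net shift is to the right.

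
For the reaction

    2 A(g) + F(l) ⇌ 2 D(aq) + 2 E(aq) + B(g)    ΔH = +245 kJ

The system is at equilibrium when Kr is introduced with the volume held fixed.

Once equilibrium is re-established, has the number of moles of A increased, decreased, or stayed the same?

At constant volume, adding an inert gas leaves every reacting species' partial pressure unchanged, so Q is unchanged — no shift from this change.
No net shift occurs, so the amount of A is unchanged.

unchanged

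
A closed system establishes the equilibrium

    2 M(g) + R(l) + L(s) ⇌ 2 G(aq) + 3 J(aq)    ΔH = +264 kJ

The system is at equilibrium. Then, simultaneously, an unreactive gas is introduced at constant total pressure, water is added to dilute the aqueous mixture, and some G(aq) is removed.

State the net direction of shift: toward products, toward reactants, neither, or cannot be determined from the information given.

Adding inert gas at constant total pressure expands the volume and lowers every reacting partial pressure. With Δn_gas = 0 − 2 = -2, Q moves away from K toward the side with fewer gas moles, so the system shifts toward the side with more gas moles — to the left.
Dilution lowers every aqueous concentration by the same factor. Δn_aq = 5 − 0 = +5, so the system shifts toward the side with more dissolved moles — to the right.
Removing G (aq), a product, drives the reaction to the right.
The individual effects push in opposite directions; without quantitative information the net direction cannot be determined.

cannot be determined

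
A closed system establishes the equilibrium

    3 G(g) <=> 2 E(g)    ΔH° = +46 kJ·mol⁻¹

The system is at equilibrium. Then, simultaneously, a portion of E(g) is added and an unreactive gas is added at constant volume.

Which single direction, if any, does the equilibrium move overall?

left

Adding E (g), a product, drives the reaction to the left.
At constant volume, adding an inert gas leaves every reacting species' partial pressure unchanged, so Q is unchanged — no shift from this change.
Only the nonzero effect(s) matter; the net shift is to the left.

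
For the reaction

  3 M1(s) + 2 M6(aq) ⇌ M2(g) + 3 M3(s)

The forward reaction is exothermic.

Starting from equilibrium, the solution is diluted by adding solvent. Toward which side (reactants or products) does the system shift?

Dilution lowers every aqueous concentration by the same factor. Δn_aq = 0 − 2 = -2, so the system shifts toward the side with more dissolved moles — to the left.

left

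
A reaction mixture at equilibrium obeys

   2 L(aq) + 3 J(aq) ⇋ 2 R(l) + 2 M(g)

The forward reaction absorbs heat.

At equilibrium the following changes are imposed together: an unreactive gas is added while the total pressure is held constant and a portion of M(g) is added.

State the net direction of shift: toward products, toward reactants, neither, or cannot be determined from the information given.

Adding inert gas at constant total pressure expands the volume and lowers every reacting partial pressure. With Δn_gas = 2 − 0 = +2, Q moves away from K toward the side with fewer gas moles, so the system shifts toward the side with more gas moles — to the right.
Adding M (g), a product, drives the reaction to the left.
The individual effects push in opposite directions; without quantitative information the net direction cannot be determined.

cannot be determined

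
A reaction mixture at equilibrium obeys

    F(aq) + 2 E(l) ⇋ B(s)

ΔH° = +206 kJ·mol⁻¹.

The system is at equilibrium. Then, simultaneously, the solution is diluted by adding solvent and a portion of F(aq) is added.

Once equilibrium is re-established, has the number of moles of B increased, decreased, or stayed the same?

cannot be determined

Dilution lowers every aqueous concentration by the same factor. Δn_aq = 0 − 1 = -1, so the system shifts toward the side with more dissolved moles — to the left.
Adding F (aq), a reactant, drives the reaction to the right.
The two effects oppose each other, so the net shift — and hence the change in B — cannot be determined from the given information.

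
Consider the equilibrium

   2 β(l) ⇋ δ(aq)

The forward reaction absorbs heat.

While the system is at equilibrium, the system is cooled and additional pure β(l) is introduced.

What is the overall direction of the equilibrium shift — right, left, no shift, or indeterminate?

The forward reaction is endothermic. Lowering T favours the exothermic direction — shift to the left.
β is a pure liquid; its activity is 1 regardless of amount, so Q is unaffected — no shift from this change.
Only the nonzero effect(s) matter; the net shift is to the left.

left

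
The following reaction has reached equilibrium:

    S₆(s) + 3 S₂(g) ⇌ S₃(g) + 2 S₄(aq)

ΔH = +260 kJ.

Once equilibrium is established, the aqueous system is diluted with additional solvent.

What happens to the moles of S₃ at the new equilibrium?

Dilution lowers every aqueous concentration by the same factor. Δn_aq = 2 − 0 = +2, so the system shifts toward the side with more dissolved moles — to the right.
The net shift is to the right. S₃ is a product, so its amount increases.

increases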